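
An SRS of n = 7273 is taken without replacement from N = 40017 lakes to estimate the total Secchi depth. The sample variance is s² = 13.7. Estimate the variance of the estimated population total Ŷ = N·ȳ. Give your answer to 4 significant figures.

Var(Ŷ) = N²·Var(ȳ) = N²·(1 − n/N)·s²/n.
f = 7273/40017 = 0.18174776; Var(ȳ) = 0.81825224·13.7/7273 = 0.0015413249.
Var(Ŷ) = 40017² · 0.0015413249 = 2.4682165 × 10^6.

2.468 × 10^6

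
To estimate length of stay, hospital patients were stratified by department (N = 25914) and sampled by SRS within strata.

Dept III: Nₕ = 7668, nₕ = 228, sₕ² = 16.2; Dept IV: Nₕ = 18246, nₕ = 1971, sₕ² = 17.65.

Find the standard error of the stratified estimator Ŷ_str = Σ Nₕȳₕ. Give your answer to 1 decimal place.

2590.9

Var(Ŷ_str) = Σₕ Nₕ²(1 − fₕ)sₕ²/nₕ.
Dept III: 7668²·(1 − 228/7668)·16.2/228 = 4.0535469 × 10^6.
Dept IV: 18246²·(1 − 1971/18246)·17.65/1971 = 2.659174 × 10^6.
Sum = 6.7127209 × 10^6.
SE = √(6.7127209 × 10^6) = 2590.9.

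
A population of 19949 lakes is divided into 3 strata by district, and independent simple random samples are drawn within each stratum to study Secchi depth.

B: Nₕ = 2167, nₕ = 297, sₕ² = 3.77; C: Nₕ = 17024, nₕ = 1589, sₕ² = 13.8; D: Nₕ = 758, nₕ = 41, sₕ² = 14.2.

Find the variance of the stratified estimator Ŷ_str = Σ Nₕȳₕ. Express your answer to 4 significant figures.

Var(Ŷ_str) = Σₕ Nₕ²(1 − fₕ)sₕ²/nₕ.
B: 2167²·(1 − 297/2167)·3.77/297 = 51438.159.
C: 17024²·(1 − 1589/17024)·13.8/1589 = 2.282041 × 10^6.
D: 758²·(1 − 41/758)·14.2/41 = 188231.74.
Sum = 2.5217109 × 10^6.

2.522 × 10^6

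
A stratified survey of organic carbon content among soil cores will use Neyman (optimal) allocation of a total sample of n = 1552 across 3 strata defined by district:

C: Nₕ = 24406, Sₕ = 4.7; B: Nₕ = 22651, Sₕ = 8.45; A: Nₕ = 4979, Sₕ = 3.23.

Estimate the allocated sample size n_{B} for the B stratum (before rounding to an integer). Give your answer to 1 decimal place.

922.0

Neyman allocation: nₕ = n·NₕSₕ / Σⱼ NⱼSⱼ.
Σ NⱼSⱼ = 24406·4.7 + 22651·8.45 + 4979·3.23 = 322191.32.
n_{B} = 1552·22651·8.45 / 322191.32 = 922.0.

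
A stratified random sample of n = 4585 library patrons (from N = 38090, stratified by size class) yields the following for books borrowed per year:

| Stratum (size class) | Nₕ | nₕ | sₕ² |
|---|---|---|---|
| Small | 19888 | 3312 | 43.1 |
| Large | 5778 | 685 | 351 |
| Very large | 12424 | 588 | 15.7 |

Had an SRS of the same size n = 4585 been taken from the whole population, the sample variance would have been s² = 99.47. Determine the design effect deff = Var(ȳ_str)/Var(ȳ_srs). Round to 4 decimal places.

Var(ȳ_str) = Σ Wₕ²(1−fₕ)sₕ²/nₕ with Wₕ = Nₕ/38090:
  Small: (19888/38090)²·(1−3312/19888)·43.1/3312 = 0.0029568946
  Large: (5778/38090)²·(1−685/5778)·351/685 = 0.010393117
  Very large: (12424/38090)²·(1−588/12424)·15.7/588 = 0.0027062429
  → Var(ȳ_str) = 0.016056255.
Var(ȳ_srs) = (1 − 4585/38090)·99.47/4585 = 0.01908321.
deff = 0.016056255 / 0.01908321 = 0.8414.

0.8414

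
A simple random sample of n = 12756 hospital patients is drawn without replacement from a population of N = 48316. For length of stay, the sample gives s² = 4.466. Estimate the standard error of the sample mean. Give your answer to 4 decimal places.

Under SRS without replacement, Var(ȳ) = (1 − f)·s²/n with f = n/N = 12756/48316 = 0.26401192.
Var(ȳ) = (1 − 0.26401192)·4.466/12756 = 0.73598808·3.5010975 × 10^-4 = 2.576766 × 10^-4.
SE(ȳ) = √(2.576766 × 10^-4) = 0.0161.

0.0161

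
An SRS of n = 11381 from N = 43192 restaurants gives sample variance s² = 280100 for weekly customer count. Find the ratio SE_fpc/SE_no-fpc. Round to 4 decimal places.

0.8582

f = n/N = 11381/43192 = 0.26349787.
SE_no-fpc = √(s²/n) = 4.9609671; SE_fpc = √((1−f)s²/n) = 4.2574872.
Ratio = √(1−f) = 0.85819702.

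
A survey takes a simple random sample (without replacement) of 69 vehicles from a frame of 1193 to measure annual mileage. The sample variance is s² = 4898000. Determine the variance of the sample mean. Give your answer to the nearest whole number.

66880

Under SRS without replacement, Var(ȳ) = (1 − f)·s²/n with f = n/N = 69/1193 = 0.05783738.
Var(ȳ) = (1 − 0.05783738)·4898000/69 = 0.94216262·70985.507 = 66879.891.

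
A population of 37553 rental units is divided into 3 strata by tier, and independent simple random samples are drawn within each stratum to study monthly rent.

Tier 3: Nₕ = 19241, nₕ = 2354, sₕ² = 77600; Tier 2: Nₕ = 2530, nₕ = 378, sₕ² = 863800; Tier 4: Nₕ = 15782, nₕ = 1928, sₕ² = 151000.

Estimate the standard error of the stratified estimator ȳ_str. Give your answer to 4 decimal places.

5.3442

Var(ȳ_str) = Σₕ Wₕ²(1 − fₕ)sₕ²/nₕ with Wₕ = Nₕ/N, N = 37553.
Tier 3: Wₕ = 0.51236918; term = 0.51236918²·(1 − 0.12234291)·77600/2354 = 7.595321.
Tier 2: Wₕ = 0.06737145; term = 0.06737145²·(1 − 0.14940711)·863800/378 = 8.822566.
Tier 4: Wₕ = 0.42025937; term = 0.42025937²·(1 − 0.12216449)·151000/1928 = 12.142773.
Sum = 28.56066.
SE = √(28.56066) = 5.3442.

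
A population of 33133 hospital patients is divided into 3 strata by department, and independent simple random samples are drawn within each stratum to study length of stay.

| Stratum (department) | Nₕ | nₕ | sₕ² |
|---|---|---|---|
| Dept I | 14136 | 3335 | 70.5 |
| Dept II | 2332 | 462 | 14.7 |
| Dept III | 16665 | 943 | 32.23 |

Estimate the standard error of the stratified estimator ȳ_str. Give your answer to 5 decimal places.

0.10594

Var(ȳ_str) = Σₕ Wₕ²(1 − fₕ)sₕ²/nₕ with Wₕ = Nₕ/N, N = 33133.
Dept I: Wₕ = 0.42664413; term = 0.42664413²·(1 − 0.23592247)·70.5/3335 = 0.0029401011.
Dept II: Wₕ = 0.07038300; term = 0.07038300²·(1 − 0.19811321)·14.7/462 = 1.2639328 × 10^-4.
Dept III: Wₕ = 0.50297287; term = 0.50297287²·(1 − 0.05658566)·32.23/943 = 0.0081571829.
Sum = 0.011223677.
SE = √(0.011223677) = 0.10594.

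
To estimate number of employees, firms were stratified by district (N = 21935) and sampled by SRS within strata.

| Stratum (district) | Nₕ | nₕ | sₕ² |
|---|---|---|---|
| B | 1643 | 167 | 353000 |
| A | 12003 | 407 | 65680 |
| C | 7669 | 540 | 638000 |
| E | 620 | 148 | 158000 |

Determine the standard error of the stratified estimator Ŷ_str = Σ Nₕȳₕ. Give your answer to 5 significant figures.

Var(Ŷ_str) = Σₕ Nₕ²(1 − fₕ)sₕ²/nₕ.
B: 1643²·(1 − 167/1643)·353000/167 = 5.1260419 × 10^9.
A: 12003²·(1 − 407/12003)·65680/407 = 2.2461396 × 10^10.
C: 7669²·(1 − 540/7669)·638000/540 = 6.4594311 × 10^10.
E: 620²·(1 − 148/620)·158000/148 = 3.1241297 × 10^8.
Sum = 9.2494162 × 10^10.
SE = √(9.2494162 × 10^10) = 304130.

304130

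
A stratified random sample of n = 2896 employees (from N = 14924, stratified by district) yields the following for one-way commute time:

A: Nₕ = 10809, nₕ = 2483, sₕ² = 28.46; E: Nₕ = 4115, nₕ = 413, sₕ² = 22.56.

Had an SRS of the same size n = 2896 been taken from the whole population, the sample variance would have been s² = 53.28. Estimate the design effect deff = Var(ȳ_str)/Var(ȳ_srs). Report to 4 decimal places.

Var(ȳ_str) = Σ Wₕ²(1−fₕ)sₕ²/nₕ with Wₕ = Nₕ/14924:
  A: (10809/14924)²·(1−2483/10809)·28.46/2483 = 0.0046313715
  E: (4115/14924)²·(1−413/4115)·22.56/413 = 0.0037361544
  → Var(ȳ_str) = 0.0083675259.
Var(ȳ_srs) = (1 − 2896/14924)·53.28/2896 = 0.014827702.
deff = 0.0083675259 / 0.014827702 = 0.5643.

0.5643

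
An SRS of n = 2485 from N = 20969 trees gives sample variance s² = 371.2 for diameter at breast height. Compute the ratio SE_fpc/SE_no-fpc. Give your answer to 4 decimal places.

f = n/N = 2485/20969 = 0.11850827.
SE_no-fpc = √(s²/n) = 0.38649225; SE_fpc = √((1−f)s²/n) = 0.36286903.
Ratio = √(1−f) = 0.93887791.

0.9389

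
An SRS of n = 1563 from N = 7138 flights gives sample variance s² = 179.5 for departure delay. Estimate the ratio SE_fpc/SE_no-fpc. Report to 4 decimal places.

0.8838

f = n/N = 1563/7138 = 0.21896890.
SE_no-fpc = √(s²/n) = 0.33888531; SE_fpc = √((1−f)s²/n) = 0.29949316.
Ratio = √(1−f) = 0.88375964.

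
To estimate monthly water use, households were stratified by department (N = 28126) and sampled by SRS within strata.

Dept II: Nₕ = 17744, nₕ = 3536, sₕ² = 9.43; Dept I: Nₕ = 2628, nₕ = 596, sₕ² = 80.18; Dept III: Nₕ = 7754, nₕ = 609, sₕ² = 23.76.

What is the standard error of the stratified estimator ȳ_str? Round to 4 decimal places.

0.0670

Var(ȳ_str) = Σₕ Wₕ²(1 − fₕ)sₕ²/nₕ with Wₕ = Nₕ/N, N = 28126.
Dept II: Wₕ = 0.63087535; term = 0.63087535²·(1 − 0.19927863)·9.43/3536 = 8.4990027 × 10^-4.
Dept I: Wₕ = 0.09343668; term = 0.09343668²·(1 − 0.22678843)·80.18/596 = 9.0814022 × 10^-4.
Dept III: Wₕ = 0.27568798; term = 0.27568798²·(1 − 0.07854011)·23.76/609 = 0.0027323808.
Sum = 0.0044904213.
SE = √(0.0044904213) = 0.0670.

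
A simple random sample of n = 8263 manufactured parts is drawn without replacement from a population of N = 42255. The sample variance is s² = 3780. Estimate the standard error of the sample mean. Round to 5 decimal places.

0.60663

Under SRS without replacement, Var(ȳ) = (1 − f)·s²/n with f = n/N = 8263/42255 = 0.19555082.
Var(ȳ) = (1 − 0.19555082)·3780/8263 = 0.80444918·0.45746097 = 0.3680041.
SE(ȳ) = √(0.3680041) = 0.60663.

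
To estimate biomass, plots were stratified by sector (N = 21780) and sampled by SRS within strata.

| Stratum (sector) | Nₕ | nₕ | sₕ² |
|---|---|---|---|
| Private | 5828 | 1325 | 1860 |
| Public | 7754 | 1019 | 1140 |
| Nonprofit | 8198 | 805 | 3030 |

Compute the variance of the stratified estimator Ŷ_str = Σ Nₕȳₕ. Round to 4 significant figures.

3.234 × 10^8

Var(Ŷ_str) = Σₕ Nₕ²(1 − fₕ)sₕ²/nₕ.
Private: 5828²·(1 − 1325/5828)·1860/1325 = 3.683991 × 10^7.
Public: 7754²·(1 − 1019/7754)·1140/1019 = 5.8424374 × 10^7.
Nonprofit: 8198²·(1 − 805/8198)·3030/805 = 2.2812631 × 10^8.
Sum = 3.2339059 × 10^8.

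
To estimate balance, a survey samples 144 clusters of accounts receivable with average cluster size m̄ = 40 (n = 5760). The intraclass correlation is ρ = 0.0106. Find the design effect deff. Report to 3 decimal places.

deff = 1 + (40 − 1)·0.0106 = 1 + 0.4134 = 1.4134.

1.413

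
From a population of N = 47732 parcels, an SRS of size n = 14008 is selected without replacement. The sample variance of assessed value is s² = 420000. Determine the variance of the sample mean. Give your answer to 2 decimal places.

Under SRS without replacement, Var(ȳ) = (1 − f)·s²/n with f = n/N = 14008/47732 = 0.29347188.
Var(ȳ) = (1 − 0.29347188)·420000/14008 = 0.70652812·29.982867 = 21.183738.

21.18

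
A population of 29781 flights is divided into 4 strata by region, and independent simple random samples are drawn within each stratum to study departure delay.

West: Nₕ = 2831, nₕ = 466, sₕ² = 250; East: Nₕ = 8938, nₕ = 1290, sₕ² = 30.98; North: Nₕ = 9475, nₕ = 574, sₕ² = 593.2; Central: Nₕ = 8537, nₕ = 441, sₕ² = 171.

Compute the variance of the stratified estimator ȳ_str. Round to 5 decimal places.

Var(ȳ_str) = Σₕ Wₕ²(1 − fₕ)sₕ²/nₕ with Wₕ = Nₕ/N, N = 29781.
West: Wₕ = 0.09506061; term = 0.09506061²·(1 − 0.16460615)·250/466 = 0.004049921.
East: Wₕ = 0.30012424; term = 0.30012424²·(1 − 0.14432759)·30.98/1290 = 0.0018509785.
North: Wₕ = 0.31815587; term = 0.31815587²·(1 − 0.06058047)·593.2/574 = 0.098271756.
Central: Wₕ = 0.28665928; term = 0.28665928²·(1 − 0.05165749)·171/441 = 0.030217237.
Sum = 0.13438989.

0.13439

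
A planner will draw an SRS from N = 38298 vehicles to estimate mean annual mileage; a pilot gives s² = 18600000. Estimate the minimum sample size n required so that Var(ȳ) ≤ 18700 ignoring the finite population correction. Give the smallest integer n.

995

Without fpc, n₀ = s²/D = 18600000/18700 = 994.6524.
Rounding up, n = 995.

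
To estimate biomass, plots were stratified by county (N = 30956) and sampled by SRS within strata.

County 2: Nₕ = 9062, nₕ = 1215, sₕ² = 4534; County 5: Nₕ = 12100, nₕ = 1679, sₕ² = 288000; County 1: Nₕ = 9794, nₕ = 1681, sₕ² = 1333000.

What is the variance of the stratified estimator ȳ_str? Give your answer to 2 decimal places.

88.60

Var(ȳ_str) = Σₕ Wₕ²(1 − fₕ)sₕ²/nₕ with Wₕ = Nₕ/N, N = 30956.
County 2: Wₕ = 0.29273808; term = 0.29273808²·(1 − 0.13407636)·4534/1215 = 0.27691295.
County 5: Wₕ = 0.39087737; term = 0.39087737²·(1 − 0.13876033)·288000/1679 = 22.570796.
County 1: Wₕ = 0.31638455; term = 0.31638455²·(1 − 0.17163570)·1333000/1681 = 65.752813.
Sum = 88.600522.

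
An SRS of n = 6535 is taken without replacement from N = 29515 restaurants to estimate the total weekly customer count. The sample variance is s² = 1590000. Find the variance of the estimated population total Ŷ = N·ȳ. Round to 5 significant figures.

Var(Ŷ) = N²·Var(ȳ) = N²·(1 − n/N)·s²/n.
f = 6535/29515 = 0.22141284; Var(ȳ) = 0.77858716·1590000/6535 = 189.43437.
Var(Ŷ) = 29515² · 189.43437 = 1.6502295 × 10^11.

1.6502 × 10^11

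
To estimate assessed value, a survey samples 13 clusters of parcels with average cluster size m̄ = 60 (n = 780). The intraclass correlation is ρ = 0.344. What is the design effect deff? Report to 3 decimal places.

21.296

deff = 1 + (60 − 1)·0.344 = 1 + 20.296 = 21.296.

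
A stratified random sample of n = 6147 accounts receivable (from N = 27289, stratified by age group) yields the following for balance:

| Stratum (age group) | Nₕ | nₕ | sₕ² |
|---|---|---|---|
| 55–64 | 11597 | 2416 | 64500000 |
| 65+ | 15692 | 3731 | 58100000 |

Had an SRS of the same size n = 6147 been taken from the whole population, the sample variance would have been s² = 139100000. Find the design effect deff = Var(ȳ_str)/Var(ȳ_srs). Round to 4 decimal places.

0.4416

Var(ȳ_str) = Σ Wₕ²(1−fₕ)sₕ²/nₕ with Wₕ = Nₕ/27289:
  55–64: (11597/27289)²·(1−2416/11597)·64500000/2416 = 3817.009
  65+: (15692/27289)²·(1−3731/15692)·58100000/3731 = 3924.8352
  → Var(ȳ_str) = 7741.8442.
Var(ȳ_srs) = (1 − 6147/27289)·139100000/6147 = 17531.633.
deff = 7741.8442 / 17531.633 = 0.4416.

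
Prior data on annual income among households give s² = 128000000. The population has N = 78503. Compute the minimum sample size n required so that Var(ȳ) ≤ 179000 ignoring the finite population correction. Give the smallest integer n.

Without fpc, n₀ = s²/D = 128000000/179000 = 715.0838.
Rounding up, n = 716.

716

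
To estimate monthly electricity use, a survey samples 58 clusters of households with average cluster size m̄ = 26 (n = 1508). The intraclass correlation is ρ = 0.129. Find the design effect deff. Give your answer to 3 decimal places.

deff = 1 + (26 − 1)·0.129 = 1 + 3.225 = 4.225.

4.225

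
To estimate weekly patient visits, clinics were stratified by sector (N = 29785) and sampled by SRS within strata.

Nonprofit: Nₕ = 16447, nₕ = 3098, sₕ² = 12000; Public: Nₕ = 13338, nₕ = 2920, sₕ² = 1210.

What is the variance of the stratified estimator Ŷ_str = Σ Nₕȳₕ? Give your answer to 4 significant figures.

9.080 × 10^8

Var(Ŷ_str) = Σₕ Nₕ²(1 − fₕ)sₕ²/nₕ.
Nonprofit: 16447²·(1 − 3098/16447)·12000/3098 = 8.5042351 × 10^8.
Public: 13338²·(1 − 2920/13338)·1210/2920 = 5.7580785 × 10^7.
Sum = 9.080043 × 10^8.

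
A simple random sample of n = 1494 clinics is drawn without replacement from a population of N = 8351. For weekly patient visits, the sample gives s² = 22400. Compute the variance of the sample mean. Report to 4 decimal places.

12.3110

Under SRS without replacement, Var(ȳ) = (1 − f)·s²/n with f = n/N = 1494/8351 = 0.17890073.
Var(ȳ) = (1 − 0.17890073)·22400/1494 = 0.82109927·14.993307 = 12.310993.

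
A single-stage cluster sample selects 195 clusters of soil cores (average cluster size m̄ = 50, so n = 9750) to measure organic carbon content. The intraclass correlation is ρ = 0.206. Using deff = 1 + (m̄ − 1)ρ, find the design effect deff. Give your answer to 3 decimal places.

11.094

deff = 1 + (50 − 1)·0.206 = 1 + 10.094 = 11.094.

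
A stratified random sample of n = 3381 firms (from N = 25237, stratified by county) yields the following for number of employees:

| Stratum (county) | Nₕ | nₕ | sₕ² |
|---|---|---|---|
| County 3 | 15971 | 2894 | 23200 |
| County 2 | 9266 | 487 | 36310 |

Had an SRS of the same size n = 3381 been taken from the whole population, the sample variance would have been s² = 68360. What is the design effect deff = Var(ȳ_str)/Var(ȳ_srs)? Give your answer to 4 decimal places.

0.6940

Var(ȳ_str) = Σ Wₕ²(1−fₕ)sₕ²/nₕ with Wₕ = Nₕ/25237:
  County 3: (15971/25237)²·(1−2894/15971)·23200/2894 = 2.62878
  County 2: (9266/25237)²·(1−487/9266)·36310/487 = 9.5226797
  → Var(ȳ_str) = 12.15146.
Var(ȳ_srs) = (1 − 3381/25237)·68360/3381 = 17.510149.
deff = 12.15146 / 17.510149 = 0.6940.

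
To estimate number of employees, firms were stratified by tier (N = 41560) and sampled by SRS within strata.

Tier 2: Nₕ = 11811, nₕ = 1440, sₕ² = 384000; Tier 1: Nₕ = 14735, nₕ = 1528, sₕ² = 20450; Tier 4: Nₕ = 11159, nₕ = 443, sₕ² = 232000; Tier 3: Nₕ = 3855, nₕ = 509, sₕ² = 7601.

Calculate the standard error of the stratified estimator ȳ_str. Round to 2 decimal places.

7.54

Var(ȳ_str) = Σₕ Wₕ²(1 − fₕ)sₕ²/nₕ with Wₕ = Nₕ/N, N = 41560.
Tier 2: Wₕ = 0.28419153; term = 0.28419153²·(1 − 0.12192024)·384000/1440 = 18.911456.
Tier 1: Wₕ = 0.35454764; term = 0.35454764²·(1 − 0.10369868)·20450/1528 = 1.5079023.
Tier 4: Wₕ = 0.26850337; term = 0.26850337²·(1 − 0.03969890)·232000/443 = 36.256941.
Tier 3: Wₕ = 0.09275746; term = 0.09275746²·(1 − 0.13203632)·7601/509 = 0.11151985.
Sum = 56.787819.
SE = √(56.787819) = 7.54.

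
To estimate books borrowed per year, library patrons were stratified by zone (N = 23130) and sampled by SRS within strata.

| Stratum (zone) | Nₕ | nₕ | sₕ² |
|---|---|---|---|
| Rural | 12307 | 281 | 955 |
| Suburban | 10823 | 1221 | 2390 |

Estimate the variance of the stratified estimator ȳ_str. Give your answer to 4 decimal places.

Var(ȳ_str) = Σₕ Wₕ²(1 − fₕ)sₕ²/nₕ with Wₕ = Nₕ/N, N = 23130.
Rural: Wₕ = 0.53207955; term = 0.53207955²·(1 − 0.02283253)·955/281 = 0.9401977.
Suburban: Wₕ = 0.46792045; term = 0.46792045²·(1 − 0.11281530)·2390/1221 = 0.3802247.
Sum = 1.3204224.

1.3204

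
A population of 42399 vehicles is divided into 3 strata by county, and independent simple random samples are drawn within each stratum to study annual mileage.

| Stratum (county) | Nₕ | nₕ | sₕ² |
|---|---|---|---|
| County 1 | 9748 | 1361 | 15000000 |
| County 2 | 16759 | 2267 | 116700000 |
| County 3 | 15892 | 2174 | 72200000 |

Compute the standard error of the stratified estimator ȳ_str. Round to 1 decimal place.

107.2

Var(ȳ_str) = Σₕ Wₕ²(1 − fₕ)sₕ²/nₕ with Wₕ = Nₕ/N, N = 42399.
County 1: Wₕ = 0.22991108; term = 0.22991108²·(1 − 0.13961838)·15000000/1361 = 501.23809.
County 2: Wₕ = 0.39526876; term = 0.39526876²·(1 − 0.13527060)·116700000/2267 = 6954.7982.
County 3: Wₕ = 0.37482016; term = 0.37482016²·(1 − 0.13679839)·72200000/2174 = 4027.5022.
Sum = 11483.538.
SE = √(11483.538) = 107.2.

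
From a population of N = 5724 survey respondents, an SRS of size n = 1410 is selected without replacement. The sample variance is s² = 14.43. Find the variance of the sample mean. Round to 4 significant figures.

0.007713

Under SRS without replacement, Var(ȳ) = (1 − f)·s²/n with f = n/N = 1410/5724 = 0.24633124.
Var(ȳ) = (1 − 0.24633124)·14.43/1410 = 0.75366876·0.010234043 = 0.0077130782.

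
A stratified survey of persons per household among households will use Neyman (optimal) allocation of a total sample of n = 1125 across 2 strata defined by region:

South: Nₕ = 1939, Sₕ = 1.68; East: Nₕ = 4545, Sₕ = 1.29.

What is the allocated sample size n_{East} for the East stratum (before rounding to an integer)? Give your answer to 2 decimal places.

Neyman allocation: nₕ = n·NₕSₕ / Σⱼ NⱼSⱼ.
Σ NⱼSⱼ = 1939·1.68 + 4545·1.29 = 9120.57.
n_{East} = 1125·4545·1.29 / 9120.57 = 723.19.

723.19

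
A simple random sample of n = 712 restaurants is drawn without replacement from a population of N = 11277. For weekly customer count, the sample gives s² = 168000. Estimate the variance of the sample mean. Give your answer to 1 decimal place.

221.1

Under SRS without replacement, Var(ȳ) = (1 − f)·s²/n with f = n/N = 712/11277 = 0.06313736.
Var(ȳ) = (1 − 0.06313736)·168000/712 = 0.93686264·235.95506 = 221.05748.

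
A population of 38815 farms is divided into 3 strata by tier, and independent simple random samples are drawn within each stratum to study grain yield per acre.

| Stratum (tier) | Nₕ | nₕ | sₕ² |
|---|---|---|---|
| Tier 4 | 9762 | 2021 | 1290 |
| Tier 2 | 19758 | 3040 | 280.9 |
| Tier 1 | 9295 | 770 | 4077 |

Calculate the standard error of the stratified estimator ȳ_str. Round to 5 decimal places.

0.57511

Var(ȳ_str) = Σₕ Wₕ²(1 − fₕ)sₕ²/nₕ with Wₕ = Nₕ/N, N = 38815.
Tier 4: Wₕ = 0.25150071; term = 0.25150071²·(1 − 0.20702725)·1290/2021 = 0.032015485.
Tier 2: Wₕ = 0.50903001; term = 0.50903001²·(1 − 0.15386173)·280.9/3040 = 0.020258453.
Tier 1: Wₕ = 0.23946928; term = 0.23946928²·(1 − 0.08284024)·4077/770 = 0.27848037.
Sum = 0.33075431.
SE = √(0.33075431) = 0.57511.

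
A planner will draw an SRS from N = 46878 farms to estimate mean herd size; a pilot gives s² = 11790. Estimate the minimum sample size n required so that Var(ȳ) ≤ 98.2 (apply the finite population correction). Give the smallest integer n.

Without fpc, n₀ = s²/D = 11790/98.2 = 120.0611.
With fpc, (1 − n/N)·s²/n ≤ D requires n ≥ n₀/(1 + n₀/N) = 120.0611/(1 + 120.0611/46878) = 119.7544.
Rounding up, n = 120.

120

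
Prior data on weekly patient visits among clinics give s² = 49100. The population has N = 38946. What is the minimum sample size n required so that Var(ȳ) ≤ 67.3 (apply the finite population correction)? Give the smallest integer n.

717

Without fpc, n₀ = s²/D = 49100/67.3 = 729.5691.
With fpc, (1 − n/N)·s²/n ≤ D requires n ≥ n₀/(1 + n₀/N) = 729.5691/(1 + 729.5691/38946) = 716.1535.
Rounding up, n = 717.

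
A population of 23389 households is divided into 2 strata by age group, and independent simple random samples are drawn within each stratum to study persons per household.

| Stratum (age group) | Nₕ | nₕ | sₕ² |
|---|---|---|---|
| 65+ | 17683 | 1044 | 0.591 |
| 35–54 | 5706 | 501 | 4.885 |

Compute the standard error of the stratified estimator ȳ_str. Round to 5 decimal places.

Var(ȳ_str) = Σₕ Wₕ²(1 − fₕ)sₕ²/nₕ with Wₕ = Nₕ/N, N = 23389.
65+: Wₕ = 0.75603916; term = 0.75603916²·(1 − 0.05903976)·0.591/1044 = 3.0447164 × 10^-4.
35–54: Wₕ = 0.24396084; term = 0.24396084²·(1 − 0.08780231)·4.885/501 = 5.2936599 × 10^-4.
Sum = 8.3383763 × 10^-4.
SE = √(8.3383763 × 10^-4) = 0.02888.

0.02888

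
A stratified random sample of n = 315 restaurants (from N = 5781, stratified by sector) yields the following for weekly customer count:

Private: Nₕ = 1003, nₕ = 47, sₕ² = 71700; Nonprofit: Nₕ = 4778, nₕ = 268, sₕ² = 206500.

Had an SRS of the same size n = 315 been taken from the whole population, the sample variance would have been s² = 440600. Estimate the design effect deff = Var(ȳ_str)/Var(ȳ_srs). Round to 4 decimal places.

0.4088

Var(ȳ_str) = Σ Wₕ²(1−fₕ)sₕ²/nₕ with Wₕ = Nₕ/5781:
  Private: (1003/5781)²·(1−47/1003)·71700/47 = 43.769762
  Nonprofit: (4778/5781)²·(1−268/4778)·206500/268 = 496.82336
  → Var(ȳ_str) = 540.59312.
Var(ȳ_srs) = (1 − 315/5781)·440600/315 = 1322.515.
deff = 540.59312 / 1322.515 = 0.4088.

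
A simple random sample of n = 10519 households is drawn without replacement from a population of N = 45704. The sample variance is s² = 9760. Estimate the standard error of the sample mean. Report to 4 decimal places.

Under SRS without replacement, Var(ȳ) = (1 − f)·s²/n with f = n/N = 10519/45704 = 0.23015491.
Var(ȳ) = (1 − 0.23015491)·9760/10519 = 0.76984509·0.92784485 = 0.7142968.
SE(ȳ) = √(0.7142968) = 0.8452.

0.8452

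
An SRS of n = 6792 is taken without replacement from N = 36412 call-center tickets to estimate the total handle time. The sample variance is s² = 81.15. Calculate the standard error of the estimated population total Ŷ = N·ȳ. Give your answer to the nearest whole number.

Var(Ŷ) = N²·Var(ȳ) = N²·(1 − n/N)·s²/n.
f = 6792/36412 = 0.18653191; Var(ȳ) = 0.81346809·81.15/6792 = 0.009719219.
Var(Ŷ) = 36412² · 0.009719219 = 1.2886069 × 10^7.
SE(Ŷ) = √(1.2886069 × 10^7) = 3590.

3590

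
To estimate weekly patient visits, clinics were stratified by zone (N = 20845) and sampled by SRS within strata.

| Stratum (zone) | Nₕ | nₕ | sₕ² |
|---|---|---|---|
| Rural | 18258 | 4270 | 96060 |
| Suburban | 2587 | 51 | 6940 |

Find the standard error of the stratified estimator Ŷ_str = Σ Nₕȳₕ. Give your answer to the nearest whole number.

Var(Ŷ_str) = Σₕ Nₕ²(1 − fₕ)sₕ²/nₕ.
Rural: 18258²·(1 − 4270/18258)·96060/4270 = 5.7454432 × 10^9.
Suburban: 2587²·(1 − 51/2587)·6940/51 = 8.9276051 × 10^8.
Sum = 6.6382037 × 10^9.
SE = √(6.6382037 × 10^9) = 81475.

81475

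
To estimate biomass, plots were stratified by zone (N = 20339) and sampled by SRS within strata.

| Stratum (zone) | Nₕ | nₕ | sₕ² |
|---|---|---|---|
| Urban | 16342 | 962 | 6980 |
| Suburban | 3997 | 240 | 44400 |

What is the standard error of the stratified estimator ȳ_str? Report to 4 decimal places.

Var(ȳ_str) = Σₕ Wₕ²(1 − fₕ)sₕ²/nₕ with Wₕ = Nₕ/N, N = 20339.
Urban: Wₕ = 0.80348100; term = 0.80348100²·(1 − 0.05886672)·6980/962 = 4.4084173.
Suburban: Wₕ = 0.19651900; term = 0.19651900²·(1 − 0.06004503)·44400/240 = 6.7156473.
Sum = 11.124065.
SE = √(11.124065) = 3.3353.

3.3353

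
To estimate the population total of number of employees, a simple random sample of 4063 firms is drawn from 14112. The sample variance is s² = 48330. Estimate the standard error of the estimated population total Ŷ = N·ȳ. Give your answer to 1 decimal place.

Var(Ŷ) = N²·Var(ȳ) = N²·(1 − n/N)·s²/n.
f = 4063/14112 = 0.28791100; Var(ȳ) = 0.71208900·48330/4063 = 8.4704065.
Var(Ŷ) = 14112² · 8.4704065 = 1.6868691 × 10^9.
SE(Ŷ) = √(1.6868691 × 10^9) = 41071.5.

41071.5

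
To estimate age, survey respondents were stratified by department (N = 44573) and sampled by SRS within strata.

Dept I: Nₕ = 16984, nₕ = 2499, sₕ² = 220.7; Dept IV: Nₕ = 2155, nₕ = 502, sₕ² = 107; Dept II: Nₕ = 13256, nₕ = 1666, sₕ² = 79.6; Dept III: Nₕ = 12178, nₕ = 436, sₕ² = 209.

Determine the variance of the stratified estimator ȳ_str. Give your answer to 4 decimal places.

0.0495

Var(ȳ_str) = Σₕ Wₕ²(1 − fₕ)sₕ²/nₕ with Wₕ = Nₕ/N, N = 44573.
Dept I: Wₕ = 0.38103785; term = 0.38103785²·(1 − 0.14713848)·220.7/2499 = 0.010935807.
Dept IV: Wₕ = 0.04834765; term = 0.04834765²·(1 − 0.23294664)·107/502 = 3.8216988 × 10^-4.
Dept II: Wₕ = 0.29739977; term = 0.29739977²·(1 − 0.12567894)·79.6/1666 = 0.0036947944.
Dept III: Wₕ = 0.27321473; term = 0.27321473²·(1 − 0.03580227)·209/436 = 0.034501193.
Sum = 0.049513964.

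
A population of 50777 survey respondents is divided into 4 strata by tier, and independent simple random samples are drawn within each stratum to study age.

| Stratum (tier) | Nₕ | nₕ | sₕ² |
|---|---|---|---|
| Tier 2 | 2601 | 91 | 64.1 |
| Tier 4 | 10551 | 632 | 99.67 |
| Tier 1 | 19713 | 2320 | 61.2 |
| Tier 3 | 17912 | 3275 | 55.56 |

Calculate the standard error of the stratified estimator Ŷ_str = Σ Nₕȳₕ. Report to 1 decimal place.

5881.8

Var(Ŷ_str) = Σₕ Nₕ²(1 − fₕ)sₕ²/nₕ.
Tier 2: 2601²·(1 − 91/2601)·64.1/91 = 4.5986537 × 10^6.
Tier 4: 10551²·(1 − 632/10551)·99.67/632 = 1.6504748 × 10^7.
Tier 1: 19713²·(1 − 2320/19713)·61.2/2320 = 9.0446269 × 10^6.
Tier 3: 17912²·(1 − 3275/17912)·55.56/3275 = 4.4478188 × 10^6.
Sum = 3.4595847 × 10^7.
SE = √(3.4595847 × 10^7) = 5881.8.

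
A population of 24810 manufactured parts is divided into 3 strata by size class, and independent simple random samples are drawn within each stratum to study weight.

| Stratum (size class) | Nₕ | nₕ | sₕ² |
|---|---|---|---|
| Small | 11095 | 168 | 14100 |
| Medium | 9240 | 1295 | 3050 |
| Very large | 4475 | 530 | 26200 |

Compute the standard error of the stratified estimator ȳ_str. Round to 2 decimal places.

4.27

Var(ȳ_str) = Σₕ Wₕ²(1 − fₕ)sₕ²/nₕ with Wₕ = Nₕ/N, N = 24810.
Small: Wₕ = 0.44719871; term = 0.44719871²·(1 − 0.01514196)·14100/168 = 16.530445.
Medium: Wₕ = 0.37243047; term = 0.37243047²·(1 − 0.14015152)·3050/1295 = 0.28089397.
Very large: Wₕ = 0.18037082; term = 0.18037082²·(1 − 0.11843575)·26200/530 = 1.4177901.
Sum = 18.229129.
SE = √(18.229129) = 4.27.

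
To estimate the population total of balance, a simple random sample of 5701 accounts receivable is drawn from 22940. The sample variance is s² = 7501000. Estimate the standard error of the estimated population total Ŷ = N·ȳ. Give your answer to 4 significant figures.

721300

Var(Ŷ) = N²·Var(ȳ) = N²·(1 − n/N)·s²/n.
f = 5701/22940 = 0.24851787; Var(ȳ) = 0.75148213·7501000/5701 = 988.75065.
Var(Ŷ) = 22940² · 988.75065 = 5.203237 × 10^11.
SE(Ŷ) = √(5.203237 × 10^11) = 721300.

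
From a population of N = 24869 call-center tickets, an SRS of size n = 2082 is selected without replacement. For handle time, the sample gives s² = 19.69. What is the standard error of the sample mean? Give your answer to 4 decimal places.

0.0931

Under SRS without replacement, Var(ȳ) = (1 − f)·s²/n with f = n/N = 2082/24869 = 0.08371869.
Var(ȳ) = (1 − 0.08371869)·19.69/2082 = 0.91628131·0.0094572526 = 0.0086655039.
SE(ȳ) = √(0.0086655039) = 0.0931.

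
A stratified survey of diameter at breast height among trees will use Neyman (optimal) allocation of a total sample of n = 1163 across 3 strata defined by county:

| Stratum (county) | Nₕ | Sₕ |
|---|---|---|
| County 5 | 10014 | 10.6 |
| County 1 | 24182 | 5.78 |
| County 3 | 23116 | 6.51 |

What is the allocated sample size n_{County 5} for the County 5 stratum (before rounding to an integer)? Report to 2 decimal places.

Neyman allocation: nₕ = n·NₕSₕ / Σⱼ NⱼSⱼ.
Σ NⱼSⱼ = 10014·10.6 + 24182·5.78 + 23116·6.51 = 396405.52.
n_{County 5} = 1163·10014·10.6 / 396405.52 = 311.43.

311.43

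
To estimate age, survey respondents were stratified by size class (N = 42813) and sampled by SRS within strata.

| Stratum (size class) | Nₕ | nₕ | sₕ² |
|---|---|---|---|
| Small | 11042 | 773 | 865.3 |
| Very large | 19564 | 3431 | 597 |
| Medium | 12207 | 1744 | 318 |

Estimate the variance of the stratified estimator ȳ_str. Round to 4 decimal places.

Var(ȳ_str) = Σₕ Wₕ²(1 − fₕ)sₕ²/nₕ with Wₕ = Nₕ/N, N = 42813.
Small: Wₕ = 0.25791232; term = 0.25791232²·(1 − 0.07000543)·865.3/773 = 0.069248725.
Very large: Wₕ = 0.45696401; term = 0.45696401²·(1 − 0.17537313)·597/3431 = 0.029962295.
Medium: Wₕ = 0.28512368; term = 0.28512368²·(1 − 0.14286885)·318/1744 = 0.01270558.
Sum = 0.1119166.

0.1119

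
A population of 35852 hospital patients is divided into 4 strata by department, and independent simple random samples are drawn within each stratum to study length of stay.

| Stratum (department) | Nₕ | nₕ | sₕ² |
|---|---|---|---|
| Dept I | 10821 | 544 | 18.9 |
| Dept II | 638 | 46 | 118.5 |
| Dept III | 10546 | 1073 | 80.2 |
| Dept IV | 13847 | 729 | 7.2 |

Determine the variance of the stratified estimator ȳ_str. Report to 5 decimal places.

0.01097

Var(ȳ_str) = Σₕ Wₕ²(1 − fₕ)sₕ²/nₕ with Wₕ = Nₕ/N, N = 35852.
Dept I: Wₕ = 0.30182417; term = 0.30182417²·(1 − 0.05027262)·18.9/544 = 0.0030058678.
Dept II: Wₕ = 0.01779538; term = 0.01779538²·(1 − 0.07210031)·118.5/46 = 7.5696557 × 10^-4.
Dept III: Wₕ = 0.29415374; term = 0.29415374²·(1 − 0.10174474)·80.2/1073 = 0.0058092916.
Dept IV: Wₕ = 0.38622671; term = 0.38622671²·(1 − 0.05264678)·7.2/729 = 0.0013957303.
Sum = 0.010967855.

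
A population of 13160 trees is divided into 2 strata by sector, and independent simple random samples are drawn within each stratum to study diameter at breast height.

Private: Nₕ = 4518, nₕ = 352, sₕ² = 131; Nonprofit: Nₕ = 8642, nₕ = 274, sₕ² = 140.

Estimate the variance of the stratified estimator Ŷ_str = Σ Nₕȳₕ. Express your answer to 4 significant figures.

Var(Ŷ_str) = Σₕ Nₕ²(1 − fₕ)sₕ²/nₕ.
Private: 4518²·(1 − 352/4518)·131/352 = 7.0047739 × 10^6.
Nonprofit: 8642²·(1 − 274/8642)·140/274 = 3.6949912 × 10^7.
Sum = 4.3954686 × 10^7.

4.395 × 10^7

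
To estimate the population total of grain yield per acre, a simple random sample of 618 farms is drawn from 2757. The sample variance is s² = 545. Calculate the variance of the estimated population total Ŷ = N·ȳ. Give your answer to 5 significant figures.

Var(Ŷ) = N²·Var(ȳ) = N²·(1 − n/N)·s²/n.
f = 618/2757 = 0.22415669; Var(ȳ) = 0.77584331·545/618 = 0.68419839.
Var(Ŷ) = 2757² · 0.68419839 = 5.2006255 × 10^6.

5.2006 × 10^6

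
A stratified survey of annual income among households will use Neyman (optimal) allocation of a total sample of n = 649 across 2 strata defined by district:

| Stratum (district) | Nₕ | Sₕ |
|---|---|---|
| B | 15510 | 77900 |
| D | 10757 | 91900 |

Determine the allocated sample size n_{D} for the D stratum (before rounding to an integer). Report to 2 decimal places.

292.05

Neyman allocation: nₕ = n·NₕSₕ / Σⱼ NⱼSⱼ.
Σ NⱼSⱼ = 15510·77900 + 10757·91900 = 2.1967973 × 10^9.
n_{D} = 649·10757·91900 / (2.1967973 × 10^9) = 292.05.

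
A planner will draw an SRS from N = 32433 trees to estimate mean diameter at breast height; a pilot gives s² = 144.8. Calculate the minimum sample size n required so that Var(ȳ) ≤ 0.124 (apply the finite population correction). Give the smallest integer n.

1128

Without fpc, n₀ = s²/D = 144.8/0.124 = 1167.7419.
With fpc, (1 − n/N)·s²/n ≤ D requires n ≥ n₀/(1 + n₀/N) = 1167.7419/(1 + 1167.7419/32433) = 1127.1588.
Rounding up, n = 1128.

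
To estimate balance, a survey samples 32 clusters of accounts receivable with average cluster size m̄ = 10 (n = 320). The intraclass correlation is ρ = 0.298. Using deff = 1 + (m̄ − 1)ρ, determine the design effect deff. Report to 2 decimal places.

deff = 1 + (10 − 1)·0.298 = 1 + 2.682 = 3.682.

3.68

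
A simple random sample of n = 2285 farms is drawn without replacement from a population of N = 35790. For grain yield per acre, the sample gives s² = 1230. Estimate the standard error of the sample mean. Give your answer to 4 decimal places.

Under SRS without replacement, Var(ȳ) = (1 − f)·s²/n with f = n/N = 2285/35790 = 0.06384465.
Var(ȳ) = (1 − 0.06384465)·1230/2285 = 0.93615535·0.53829322 = 0.50392607.
SE(ȳ) = √(0.50392607) = 0.7099.

0.7099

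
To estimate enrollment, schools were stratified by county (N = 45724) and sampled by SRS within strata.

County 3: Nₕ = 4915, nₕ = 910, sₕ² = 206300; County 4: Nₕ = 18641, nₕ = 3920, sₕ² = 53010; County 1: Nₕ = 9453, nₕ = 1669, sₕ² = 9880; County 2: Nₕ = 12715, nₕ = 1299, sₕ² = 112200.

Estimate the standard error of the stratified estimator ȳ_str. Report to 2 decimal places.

3.18

Var(ȳ_str) = Σₕ Wₕ²(1 − fₕ)sₕ²/nₕ with Wₕ = Nₕ/N, N = 45724.
County 3: Wₕ = 0.10749278; term = 0.10749278²·(1 − 0.18514751)·206300/910 = 2.1344965.
County 4: Wₕ = 0.40768524; term = 0.40768524²·(1 − 0.21028915)·53010/3920 = 1.7749651.
County 1: Wₕ = 0.20674044; term = 0.20674044²·(1 − 0.17655771)·9880/1669 = 0.20834576.
County 2: Wₕ = 0.27808153; term = 0.27808153²·(1 − 0.10216280)·112200/1299 = 5.9968833.
Sum = 10.114691.
SE = √(10.114691) = 3.18.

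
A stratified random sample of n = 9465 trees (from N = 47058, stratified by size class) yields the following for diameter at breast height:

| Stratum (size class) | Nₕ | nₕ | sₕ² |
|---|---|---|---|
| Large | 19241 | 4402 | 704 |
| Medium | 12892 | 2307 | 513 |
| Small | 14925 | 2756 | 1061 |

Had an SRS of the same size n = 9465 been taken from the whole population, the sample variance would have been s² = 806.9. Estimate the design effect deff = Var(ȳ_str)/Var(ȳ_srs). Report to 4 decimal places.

Var(ȳ_str) = Σ Wₕ²(1−fₕ)sₕ²/nₕ with Wₕ = Nₕ/47058:
  Large: (19241/47058)²·(1−4402/19241)·704/4402 = 0.020619967
  Medium: (12892/47058)²·(1−2307/12892)·513/2307 = 0.013702948
  Small: (14925/47058)²·(1−2756/14925)·1061/2756 = 0.031574645
  → Var(ȳ_str) = 0.06589756.
Var(ȳ_srs) = (1 − 9465/47058)·806.9/9465 = 0.068103999.
deff = 0.06589756 / 0.068103999 = 0.9676.

0.9676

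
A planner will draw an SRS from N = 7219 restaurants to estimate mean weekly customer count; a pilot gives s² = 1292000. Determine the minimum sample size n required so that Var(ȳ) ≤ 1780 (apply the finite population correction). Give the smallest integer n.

Without fpc, n₀ = s²/D = 1292000/1780 = 725.8427.
With fpc, (1 − n/N)·s²/n ≤ D requires n ≥ n₀/(1 + n₀/N) = 725.8427/(1 + 725.8427/7219) = 659.5295.
Rounding up, n = 660.

660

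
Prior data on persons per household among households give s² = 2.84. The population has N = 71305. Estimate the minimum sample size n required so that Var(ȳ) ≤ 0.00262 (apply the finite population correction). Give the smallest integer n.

1068

Without fpc, n₀ = s²/D = 2.84/0.00262 = 1083.9695.
With fpc, (1 − n/N)·s²/n ≤ D requires n ≥ n₀/(1 + n₀/N) = 1083.9695/(1 + 1083.9695/71305) = 1067.7379.
Rounding up, n = 1068.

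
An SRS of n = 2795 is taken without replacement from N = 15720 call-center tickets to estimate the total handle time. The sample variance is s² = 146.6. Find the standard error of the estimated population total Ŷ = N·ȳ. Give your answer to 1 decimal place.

Var(Ŷ) = N²·Var(ȳ) = N²·(1 − n/N)·s²/n.
f = 2795/15720 = 0.17779898; Var(ȳ) = 0.82220102·146.6/2795 = 0.043125105.
Var(Ŷ) = 15720² · 0.043125105 = 1.0657007 × 10^7.
SE(Ŷ) = √(1.0657007 × 10^7) = 3264.5.

3264.5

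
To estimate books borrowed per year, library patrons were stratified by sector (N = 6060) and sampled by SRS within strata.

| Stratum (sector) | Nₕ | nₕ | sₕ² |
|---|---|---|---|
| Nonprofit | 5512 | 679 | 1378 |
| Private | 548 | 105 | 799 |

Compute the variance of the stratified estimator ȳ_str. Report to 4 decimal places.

Var(ȳ_str) = Σₕ Wₕ²(1 − fₕ)sₕ²/nₕ with Wₕ = Nₕ/N, N = 6060.
Nonprofit: Wₕ = 0.90957096; term = 0.90957096²·(1 − 0.12318578)·1378/679 = 1.4721776.
Private: Wₕ = 0.09042904; term = 0.09042904²·(1 − 0.19160584)·799/105 = 0.050303305.
Sum = 1.5224809.

1.5225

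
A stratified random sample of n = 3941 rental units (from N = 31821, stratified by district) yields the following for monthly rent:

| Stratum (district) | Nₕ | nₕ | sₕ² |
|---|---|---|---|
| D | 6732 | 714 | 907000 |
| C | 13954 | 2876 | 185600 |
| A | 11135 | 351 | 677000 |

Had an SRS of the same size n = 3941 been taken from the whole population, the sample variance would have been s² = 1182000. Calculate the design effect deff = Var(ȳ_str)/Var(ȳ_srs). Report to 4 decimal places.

1.1013

Var(ȳ_str) = Σ Wₕ²(1−fₕ)sₕ²/nₕ with Wₕ = Nₕ/31821:
  D: (6732/31821)²·(1−714/6732)·907000/714 = 50.825039
  C: (13954/31821)²·(1−2876/13954)·185600/2876 = 9.8519347
  A: (11135/31821)²·(1−351/11135)·677000/351 = 228.73046
  → Var(ȳ_str) = 289.40743.
Var(ȳ_srs) = (1 − 3941/31821)·1182000/3941 = 262.7786.
deff = 289.40743 / 262.7786 = 1.1013.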